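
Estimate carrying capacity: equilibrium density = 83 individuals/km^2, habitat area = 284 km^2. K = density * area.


K = 83 * 284 = 23572 individuals

23572 individuals


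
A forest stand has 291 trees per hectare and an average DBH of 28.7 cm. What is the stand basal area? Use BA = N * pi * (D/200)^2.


(D/200)^2 = (28.7/200)^2 = 0.1435^2 = 0.02059225
Individual BA = 3.141593 * 0.02059225 = 0.0646925 m^2
Stand BA = 291 * 0.0646925 = 18.8255 ≈ 18.83 m^2/ha

18.83 m^2/ha


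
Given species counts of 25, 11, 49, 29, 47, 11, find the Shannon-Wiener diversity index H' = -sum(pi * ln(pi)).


Total N = 25 + 11 + 49 + 29 + 47 + 11 = 172
Per-species terms:
  p = 25/172 = 0.145349; ln(p) = -1.928618; p*ln(p) = 0.145349 * (-1.928618) = -0.280323
  p = 11/172 = 0.063953; ln(p) = -2.749607; p*ln(p) = 0.063953 * (-2.749607) = -0.175846
  p = 49/172 = 0.284884; ln(p) = -1.255673; p*ln(p) = 0.284884 * (-1.255673) = -0.357721
  p = 29/172 = 0.168605; ln(p) = -1.780197; p*ln(p) = 0.168605 * (-1.780197) = -0.300150
  p = 47/172 = 0.273256; ln(p) = -1.297346; p*ln(p) = 0.273256 * (-1.297346) = -0.354508
  p = 11/172 = 0.063953; ln(p) = -2.749607; p*ln(p) = 0.063953 * (-2.749607) = -0.175846
sum(p*ln(p)) = (-0.280323) + (-0.175846) + (-0.357721) + (-0.300150) + (-0.354508) + (-0.175846) = -1.644394
H' = -(-1.644394) = 1.644394 ≈ 1.6444

1.6444


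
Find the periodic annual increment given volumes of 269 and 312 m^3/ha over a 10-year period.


PAI = (V2 - V1) / period = (312 - 269) / 10 = 43 / 10 = 4.30 m^3/ha/yr

4.30 m^3/ha/yr


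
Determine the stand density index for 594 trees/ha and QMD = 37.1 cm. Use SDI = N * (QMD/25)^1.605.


QMD/25 = 37.1/25 = 1.484
(1.484)^1.605 = exp(1.605 * ln(1.484)) = exp(1.605 * 0.394741) = exp(0.633559) = 1.88430
SDI = 594 * 1.88430 = 1119.27 ≈ 1119

1119


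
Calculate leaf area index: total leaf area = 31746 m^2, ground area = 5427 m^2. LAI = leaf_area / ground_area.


LAI = 31746 / 5427 = 5.8496 ≈ 5.85

5.85


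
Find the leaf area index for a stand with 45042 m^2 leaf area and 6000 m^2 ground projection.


LAI = 45042 / 6000 = 7.5070 ≈ 7.51

7.51


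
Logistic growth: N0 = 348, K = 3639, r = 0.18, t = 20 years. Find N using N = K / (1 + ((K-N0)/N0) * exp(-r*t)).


(K - N0)/N0 = (3639 - 348)/348 = 3291/348 = 9.45690
r*t = 0.18 * 20 = 3.6; exp(-3.6) = 0.0273237
9.45690 * 0.0273237 = 0.258397
1 + 0.258397 = 1.25840
N = 3639 / 1.25840 = 2891.77 ≈ 2892

2892


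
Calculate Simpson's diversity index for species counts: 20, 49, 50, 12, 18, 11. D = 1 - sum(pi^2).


Total N = 20 + 49 + 50 + 12 + 18 + 11 = 160
Per-species terms:
  p = 20/160 = 0.125000; p^2 = 0.125000^2 = 0.015625
  p = 49/160 = 0.306250; p^2 = 0.306250^2 = 0.093789
  p = 50/160 = 0.312500; p^2 = 0.312500^2 = 0.097656
  p = 12/160 = 0.075000; p^2 = 0.075000^2 = 0.005625
  p = 18/160 = 0.112500; p^2 = 0.112500^2 = 0.012656
  p = 11/160 = 0.068750; p^2 = 0.068750^2 = 0.004727
sum(p^2) = 0.015625 + 0.093789 + 0.097656 + 0.005625 + 0.012656 + 0.004727 = 0.230078
D = 1 - 0.230078 = 0.769922 ≈ 0.7699

0.7699


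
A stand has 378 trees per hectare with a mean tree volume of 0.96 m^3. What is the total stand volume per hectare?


V_stand = 378 * 0.96 = 362.88 ≈ 362.9 m^3/ha

362.9 m^3/ha


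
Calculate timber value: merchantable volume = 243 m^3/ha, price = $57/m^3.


Value = 243 * 57 = $13851/ha

$13851/ha


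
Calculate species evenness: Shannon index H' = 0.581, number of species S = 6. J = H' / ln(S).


ln(6) = 1.79176
J = H' / ln(S) = 0.581 / 1.79176 = 0.324262 ≈ 0.3243

0.3243


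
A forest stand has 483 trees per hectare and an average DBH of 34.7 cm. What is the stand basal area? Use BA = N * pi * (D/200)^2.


(D/200)^2 = (34.7/200)^2 = 0.1735^2 = 0.03010225
Individual BA = 3.141593 * 0.03010225 = 0.0945690 m^2
Stand BA = 483 * 0.0945690 = 45.6768 ≈ 45.68 m^2/ha

45.68 m^2/ha


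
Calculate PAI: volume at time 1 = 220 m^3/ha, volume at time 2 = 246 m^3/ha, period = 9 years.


PAI = (V2 - V1) / period = (246 - 220) / 9 = 26 / 9 = 2.8889 ≈ 2.89 m^3/ha/yr

2.89 m^3/ha/yr


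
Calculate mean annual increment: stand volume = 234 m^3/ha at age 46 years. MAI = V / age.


MAI = 234 / 46 = 5.0870 ≈ 5.09 m^3/ha/yr

5.09 m^3/ha/yr


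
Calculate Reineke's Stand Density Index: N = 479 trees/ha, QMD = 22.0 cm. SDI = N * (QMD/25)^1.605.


QMD/25 = 22.0/25 = 0.88
(0.88)^1.605 = exp(1.605 * ln(0.88)) = exp(1.605 * (-0.127833)) = exp(-0.205172) = 0.814507
SDI = 479 * 0.814507 = 390.149 ≈ 390

390


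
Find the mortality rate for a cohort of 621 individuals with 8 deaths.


Mortality rate = 8 / 621 = 0.012882 ≈ 0.0129

0.0129


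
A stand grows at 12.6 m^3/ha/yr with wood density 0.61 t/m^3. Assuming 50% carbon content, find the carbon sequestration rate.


C = 12.6 * 0.61 * 0.5 = 3.843 ≈ 3.84 t C/ha/yr

3.84 t C/ha/yr


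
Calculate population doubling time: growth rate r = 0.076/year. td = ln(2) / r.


td = ln(2) / 0.076 = 0.693147 / 0.076 = 9.12036 ≈ 9.1 years

9.1 years


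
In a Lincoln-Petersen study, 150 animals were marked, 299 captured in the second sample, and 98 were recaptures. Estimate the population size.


N = M * C / R = 150 * 299 / 98 = 44850 / 98 = 457.65 ≈ 458

458 individuals


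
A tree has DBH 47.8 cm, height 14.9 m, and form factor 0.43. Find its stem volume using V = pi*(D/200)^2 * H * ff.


(D/200)^2 = (47.8/200)^2 = 0.239^2 = 0.057121
BA = 3.141593 * 0.057121 = 0.179451 m^2
V = 0.179451 * 14.9 * 0.43 = 1.14974 ≈ 1.150 m^3

1.150 m^3


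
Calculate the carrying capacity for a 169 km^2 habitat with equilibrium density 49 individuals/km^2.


K = 49 * 169 = 8281 individuals

8281 individuals


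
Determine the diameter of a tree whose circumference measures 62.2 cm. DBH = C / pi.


DBH = C / pi = 62.2 / 3.141593 = 19.7989 ≈ 19.80 cm

19.80 cm


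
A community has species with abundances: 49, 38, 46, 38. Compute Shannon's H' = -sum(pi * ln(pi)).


Total N = 49 + 38 + 46 + 38 = 171
Per-species terms:
  p = 49/171 = 0.286550; ln(p) = -1.249842; p*ln(p) = 0.286550 * (-1.249842) = -0.358142
  p = 38/171 = 0.222222; ln(p) = -1.504078; p*ln(p) = 0.222222 * (-1.504078) = -0.334239
  p = 46/171 = 0.269006; ln(p) = -1.313022; p*ln(p) = 0.269006 * (-1.313022) = -0.353211
  p = 38/171 = 0.222222; ln(p) = -1.504078; p*ln(p) = 0.222222 * (-1.504078) = -0.334239
sum(p*ln(p)) = (-0.358142) + (-0.334239) + (-0.353211) + (-0.334239) = -1.379831
H' = -(-1.379831) = 1.379831 ≈ 1.3798

1.3798


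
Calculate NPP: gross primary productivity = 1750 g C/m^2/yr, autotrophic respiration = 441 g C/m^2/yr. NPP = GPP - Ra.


NPP = GPP - Ra = 1750 - 441 = 1309 g C/m^2/yr

1309 g C/m^2/yr


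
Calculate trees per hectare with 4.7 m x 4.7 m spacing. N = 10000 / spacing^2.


N = 10000 / 4.7^2 = 10000 / 22.09 = 452.694 ≈ 453 trees/ha

453 trees/ha


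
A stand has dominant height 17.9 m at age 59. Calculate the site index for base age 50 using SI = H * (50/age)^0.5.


50/59 = 0.847458
(0.847458)^0.5 = 0.920575
SI = 17.9 * 0.920575 = 16.4783 ≈ 16.5 m

16.5 m


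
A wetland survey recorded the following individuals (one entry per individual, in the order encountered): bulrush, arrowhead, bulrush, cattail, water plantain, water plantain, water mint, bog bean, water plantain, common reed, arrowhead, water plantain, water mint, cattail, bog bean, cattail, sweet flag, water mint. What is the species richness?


Total individuals logged = 18
Distinct species (count of individuals): bulrush (2), arrowhead (2), cattail (3), water plantain (4), water mint (3), bog bean (2), common reed (1), sweet flag (1)
Species richness = number of distinct species = 8

8


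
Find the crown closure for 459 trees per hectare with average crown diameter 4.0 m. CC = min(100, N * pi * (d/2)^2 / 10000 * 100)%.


(d/2)^2 = (4.0/2)^2 = 2^2 = 4
Crown area = 3.141593 * 4 = 12.5664 m^2
N * area / 10000 * 100 = 459 * 12.5664 / 10000 * 100 = 57.6798
CC = min(100, 57.6798) = 57.6798 ≈ 57.7%

57.7%


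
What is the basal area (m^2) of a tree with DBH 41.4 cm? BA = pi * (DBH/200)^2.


D/200 = 41.4/200 = 0.207 m
(D/200)^2 = 0.207^2 = 0.042849
BA = 3.141593 * 0.042849 = 0.134614 ≈ 0.1346 m^2

0.1346 m^2


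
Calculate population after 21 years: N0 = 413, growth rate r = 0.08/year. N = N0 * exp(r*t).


r*t = 0.08 * 21 = 1.68
exp(1.68) = 5.36556
N = 413 * 5.36556 = 2215.98 ≈ 2216

2216


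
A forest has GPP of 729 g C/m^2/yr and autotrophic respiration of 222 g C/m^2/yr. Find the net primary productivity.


NPP = GPP - Ra = 729 - 222 = 507 g C/m^2/yr

507 g C/m^2/yr


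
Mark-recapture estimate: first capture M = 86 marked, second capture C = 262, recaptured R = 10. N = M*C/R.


N = M * C / R = 86 * 262 / 10 = 22532 / 10 = 2253.20 ≈ 2253

2253 individuals


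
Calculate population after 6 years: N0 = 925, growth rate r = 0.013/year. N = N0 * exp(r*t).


r*t = 0.013 * 6 = 0.078
exp(0.078) = 1.08112
N = 925 * 1.08112 = 1000.04 ≈ 1000

1000


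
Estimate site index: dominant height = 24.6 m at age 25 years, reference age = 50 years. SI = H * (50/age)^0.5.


50/25 = 2.00000
(2.00000)^0.5 = 1.41421
SI = 24.6 * 1.41421 = 34.7896 ≈ 34.8 m

34.8 m


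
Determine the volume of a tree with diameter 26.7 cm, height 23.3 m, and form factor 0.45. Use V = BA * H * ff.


(D/200)^2 = (26.7/200)^2 = 0.1335^2 = 0.01782225
BA = 3.141593 * 0.01782225 = 0.0559903 m^2
V = 0.0559903 * 23.3 * 0.45 = 0.587058 ≈ 0.587 m^3

0.587 m^3


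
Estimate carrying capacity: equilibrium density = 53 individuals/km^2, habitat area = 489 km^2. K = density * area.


K = 53 * 489 = 25917 individuals

25917 individuals


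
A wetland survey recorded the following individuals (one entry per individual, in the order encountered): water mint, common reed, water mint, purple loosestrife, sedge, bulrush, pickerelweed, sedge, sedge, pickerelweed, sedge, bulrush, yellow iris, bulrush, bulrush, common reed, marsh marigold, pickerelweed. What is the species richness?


Total individuals logged = 18
Distinct species (count of individuals): water mint (2), common reed (2), purple loosestrife (1), sedge (4), bulrush (4), pickerelweed (3), yellow iris (1), marsh marigold (1)
Species richness = number of distinct species = 8

8


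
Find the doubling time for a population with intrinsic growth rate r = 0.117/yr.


td = ln(2) / 0.117 = 0.693147 / 0.117 = 5.92433 ≈ 5.9 years

5.9 years


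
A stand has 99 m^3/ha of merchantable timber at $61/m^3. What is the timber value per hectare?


Value = 99 * 61 = $6039/ha

$6039/ha


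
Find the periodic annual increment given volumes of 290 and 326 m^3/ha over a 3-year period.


PAI = (V2 - V1) / period = (326 - 290) / 3 = 36 / 3 = 12.00 m^3/ha/yr

12.00 m^3/ha/yr


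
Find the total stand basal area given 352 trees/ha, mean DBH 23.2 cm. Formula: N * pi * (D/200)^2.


(D/200)^2 = (23.2/200)^2 = 0.116^2 = 0.013456
Individual BA = 3.141593 * 0.013456 = 0.0422733 m^2
Stand BA = 352 * 0.0422733 = 14.8802 ≈ 14.88 m^2/ha

14.88 m^2/ha


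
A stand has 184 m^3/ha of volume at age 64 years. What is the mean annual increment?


MAI = 184 / 64 = 2.8750 ≈ 2.88 m^3/ha/yr

2.88 m^3/ha/yr


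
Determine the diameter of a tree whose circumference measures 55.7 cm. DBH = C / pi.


DBH = C / pi = 55.7 / 3.141593 = 17.7299 ≈ 17.73 cm

17.73 cm


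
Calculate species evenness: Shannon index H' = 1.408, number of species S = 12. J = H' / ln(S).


ln(12) = 2.48491
J = H' / ln(S) = 1.408 / 2.48491 = 0.566620 ≈ 0.5666

0.5666


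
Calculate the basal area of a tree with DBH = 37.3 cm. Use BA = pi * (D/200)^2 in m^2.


D/200 = 37.3/200 = 0.1865 m
(D/200)^2 = 0.1865^2 = 0.03478225
BA = 3.141593 * 0.03478225 = 0.109272 ≈ 0.1093 m^2

0.1093 m^2


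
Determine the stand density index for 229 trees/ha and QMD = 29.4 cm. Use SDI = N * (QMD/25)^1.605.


QMD/25 = 29.4/25 = 1.176
(1.176)^1.605 = exp(1.605 * ln(1.176)) = exp(1.605 * 0.162119) = exp(0.260201) = 1.29719
SDI = 229 * 1.29719 = 297.057 ≈ 297

297


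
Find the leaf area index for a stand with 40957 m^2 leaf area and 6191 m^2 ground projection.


LAI = 40957 / 6191 = 6.6156 ≈ 6.62

6.62


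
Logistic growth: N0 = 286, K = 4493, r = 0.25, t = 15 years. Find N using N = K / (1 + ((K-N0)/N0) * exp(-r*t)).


(K - N0)/N0 = (4493 - 286)/286 = 4207/286 = 14.7098
r*t = 0.25 * 15 = 3.75; exp(-3.75) = 0.0235177
14.7098 * 0.0235177 = 0.345941
1 + 0.345941 = 1.34594
N = 4493 / 1.34594 = 3338.19 ≈ 3338

3338


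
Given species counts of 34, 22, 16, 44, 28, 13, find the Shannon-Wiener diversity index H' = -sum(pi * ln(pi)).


Total N = 34 + 22 + 16 + 44 + 28 + 13 = 157
Per-species terms:
  p = 34/157 = 0.216561; ln(p) = -1.529883; p*ln(p) = 0.216561 * (-1.529883) = -0.331313
  p = 22/157 = 0.140127; ln(p) = -1.965206; p*ln(p) = 0.140127 * (-1.965206) = -0.275378
  p = 16/157 = 0.101911; ln(p) = -2.283655; p*ln(p) = 0.101911 * (-2.283655) = -0.232730
  p = 44/157 = 0.280255; ln(p) = -1.272055; p*ln(p) = 0.280255 * (-1.272055) = -0.356500
  p = 28/157 = 0.178344; ln(p) = -1.724041; p*ln(p) = 0.178344 * (-1.724041) = -0.307472
  p = 13/157 = 0.082803; ln(p) = -2.491291; p*ln(p) = 0.082803 * (-2.491291) = -0.206286
sum(p*ln(p)) = (-0.331313) + (-0.275378) + (-0.232730) + (-0.356500) + (-0.307472) + (-0.206286) = -1.709679
H' = -(-1.709679) = 1.709679 ≈ 1.7097

1.7097


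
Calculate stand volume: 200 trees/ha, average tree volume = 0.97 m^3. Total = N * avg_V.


V_stand = 200 * 0.97 = 194.0 m^3/ha

194.0 m^3/ha


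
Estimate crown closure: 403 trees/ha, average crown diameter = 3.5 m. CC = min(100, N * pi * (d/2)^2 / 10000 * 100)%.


(d/2)^2 = (3.5/2)^2 = 1.75^2 = 3.0625
Crown area = 3.141593 * 3.0625 = 9.62113 m^2
N * area / 10000 * 100 = 403 * 9.62113 / 10000 * 100 = 38.7732
CC = min(100, 38.7732) = 38.7732 ≈ 38.8%

38.8%


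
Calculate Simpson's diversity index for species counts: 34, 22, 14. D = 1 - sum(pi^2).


Total N = 34 + 22 + 14 = 70
Per-species terms:
  p = 34/70 = 0.485714; p^2 = 0.485714^2 = 0.235918
  p = 22/70 = 0.314286; p^2 = 0.314286^2 = 0.098776
  p = 14/70 = 0.200000; p^2 = 0.200000^2 = 0.040000
sum(p^2) = 0.235918 + 0.098776 + 0.040000 = 0.374694
D = 1 - 0.374694 = 0.625306 ≈ 0.6253

0.6253


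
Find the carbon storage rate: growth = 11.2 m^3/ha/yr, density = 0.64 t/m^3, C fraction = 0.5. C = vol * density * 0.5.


C = 11.2 * 0.64 * 0.5 = 3.584 ≈ 3.58 t C/ha/yr

3.58 t C/ha/yr


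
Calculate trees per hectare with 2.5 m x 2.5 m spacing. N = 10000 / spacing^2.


N = 10000 / 2.5^2 = 10000 / 6.25 = 1600.00 ≈ 1600 trees/ha

1600 trees/ha


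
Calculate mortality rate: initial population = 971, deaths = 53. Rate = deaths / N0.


Mortality rate = 53 / 971 = 0.054583 ≈ 0.0546

0.0546


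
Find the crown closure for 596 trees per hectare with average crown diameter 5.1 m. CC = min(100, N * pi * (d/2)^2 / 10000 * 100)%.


(d/2)^2 = (5.1/2)^2 = 2.55^2 = 6.5025
Crown area = 3.141593 * 6.5025 = 20.4282 m^2
N * area / 10000 * 100 = 596 * 20.4282 / 10000 * 100 = 121.752
CC = min(100, 121.752) = 100%

100%


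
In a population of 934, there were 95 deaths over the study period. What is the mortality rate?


Mortality rate = 95 / 934 = 0.101713 ≈ 0.1017

0.1017


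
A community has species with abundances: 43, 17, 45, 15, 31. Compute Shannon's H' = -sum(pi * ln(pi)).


Total N = 43 + 17 + 45 + 15 + 31 = 151
Per-species terms:
  p = 43/151 = 0.284768; ln(p) = -1.256080; p*ln(p) = 0.284768 * (-1.256080) = -0.357691
  p = 17/151 = 0.112583; ln(p) = -2.184065; p*ln(p) = 0.112583 * (-2.184065) = -0.245889
  p = 45/151 = 0.298013; ln(p) = -1.210618; p*ln(p) = 0.298013 * (-1.210618) = -0.360780
  p = 15/151 = 0.099338; ln(p) = -2.309227; p*ln(p) = 0.099338 * (-2.309227) = -0.229394
  p = 31/151 = 0.205298; ln(p) = -1.583293; p*ln(p) = 0.205298 * (-1.583293) = -0.325047
sum(p*ln(p)) = (-0.357691) + (-0.245889) + (-0.360780) + (-0.229394) + (-0.325047) = -1.518801
H' = -(-1.518801) = 1.518801 ≈ 1.5188

1.5188


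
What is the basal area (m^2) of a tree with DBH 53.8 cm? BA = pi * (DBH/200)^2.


D/200 = 53.8/200 = 0.269 m
(D/200)^2 = 0.269^2 = 0.072361
BA = 3.141593 * 0.072361 = 0.227329 ≈ 0.2273 m^2

0.2273 m^2


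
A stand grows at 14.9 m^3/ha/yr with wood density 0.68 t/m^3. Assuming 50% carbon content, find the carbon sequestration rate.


C = 14.9 * 0.68 * 0.5 = 5.066 ≈ 5.07 t C/ha/yr

5.07 t C/ha/yr


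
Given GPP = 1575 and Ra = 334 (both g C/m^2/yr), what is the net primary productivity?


NPP = GPP - Ra = 1575 - 334 = 1241 g C/m^2/yr

1241 g C/m^2/yr


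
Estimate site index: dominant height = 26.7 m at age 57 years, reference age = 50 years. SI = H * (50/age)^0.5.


50/57 = 0.877193
(0.877193)^0.5 = 0.936586
SI = 26.7 * 0.936586 = 25.0068 ≈ 25.0 m

25.0 m


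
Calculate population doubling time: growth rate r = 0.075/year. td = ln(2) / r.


td = ln(2) / 0.075 = 0.693147 / 0.075 = 9.24196 ≈ 9.2 years

9.2 years


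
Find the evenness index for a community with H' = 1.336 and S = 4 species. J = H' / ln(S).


ln(4) = 1.38629
J = H' / ln(S) = 1.336 / 1.38629 = 0.963723 ≈ 0.9637

0.9637


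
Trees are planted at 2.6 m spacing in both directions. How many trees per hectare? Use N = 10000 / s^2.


N = 10000 / 2.6^2 = 10000 / 6.76 = 1479.29 ≈ 1479 trees/ha

1479 trees/ha


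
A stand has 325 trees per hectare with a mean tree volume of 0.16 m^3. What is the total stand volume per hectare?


V_stand = 325 * 0.16 = 52.0 m^3/ha

52.0 m^3/ha


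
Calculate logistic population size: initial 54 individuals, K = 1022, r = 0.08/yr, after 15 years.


(K - N0)/N0 = (1022 - 54)/54 = 968/54 = 17.9259
r*t = 0.08 * 15 = 1.2; exp(-1.2) = 0.301194
17.9259 * 0.301194 = 5.39917
1 + 5.39917 = 6.39917
N = 1022 / 6.39917 = 159.708 ≈ 160

160


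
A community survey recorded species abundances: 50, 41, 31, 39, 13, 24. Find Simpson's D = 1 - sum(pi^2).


Total N = 50 + 41 + 31 + 39 + 13 + 24 = 198
Per-species terms:
  p = 50/198 = 0.252525; p^2 = 0.252525^2 = 0.063769
  p = 41/198 = 0.207071; p^2 = 0.207071^2 = 0.042878
  p = 31/198 = 0.156566; p^2 = 0.156566^2 = 0.024513
  p = 39/198 = 0.196970; p^2 = 0.196970^2 = 0.038797
  p = 13/198 = 0.065657; p^2 = 0.065657^2 = 0.004311
  p = 24/198 = 0.121212; p^2 = 0.121212^2 = 0.014692
sum(p^2) = 0.063769 + 0.042878 + 0.024513 + 0.038797 + 0.004311 + 0.014692 = 0.188960
D = 1 - 0.188960 = 0.811040 ≈ 0.8110

0.8110


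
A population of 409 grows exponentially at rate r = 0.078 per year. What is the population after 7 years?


r*t = 0.078 * 7 = 0.546
exp(0.546) = 1.72633
N = 409 * 1.72633 = 706.069 ≈ 706

706


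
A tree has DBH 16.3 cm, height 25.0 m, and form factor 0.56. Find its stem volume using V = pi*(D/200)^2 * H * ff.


(D/200)^2 = (16.3/200)^2 = 0.0815^2 = 0.00664225
BA = 3.141593 * 0.00664225 = 0.0208672 m^2
V = 0.0208672 * 25.0 * 0.56 = 0.292141 ≈ 0.292 m^3

0.292 m^3


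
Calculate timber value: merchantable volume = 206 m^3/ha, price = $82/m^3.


Value = 206 * 82 = $16892/ha

$16892/ha


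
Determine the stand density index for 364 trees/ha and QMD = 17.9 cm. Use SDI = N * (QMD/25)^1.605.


QMD/25 = 17.9/25 = 0.716
(0.716)^1.605 = exp(1.605 * ln(0.716)) = exp(1.605 * (-0.334075)) = exp(-0.536190) = 0.584973
SDI = 364 * 0.584973 = 212.930 ≈ 213

213


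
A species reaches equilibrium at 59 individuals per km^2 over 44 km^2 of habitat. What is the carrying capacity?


K = 59 * 44 = 2596 individuals

2596 individuals


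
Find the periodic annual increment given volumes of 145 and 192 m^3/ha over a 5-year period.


PAI = (V2 - V1) / period = (192 - 145) / 5 = 47 / 5 = 9.40 m^3/ha/yr

9.40 m^3/ha/yr


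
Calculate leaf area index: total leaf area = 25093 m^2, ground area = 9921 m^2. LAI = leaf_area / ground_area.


LAI = 25093 / 9921 = 2.5293 ≈ 2.53

2.53


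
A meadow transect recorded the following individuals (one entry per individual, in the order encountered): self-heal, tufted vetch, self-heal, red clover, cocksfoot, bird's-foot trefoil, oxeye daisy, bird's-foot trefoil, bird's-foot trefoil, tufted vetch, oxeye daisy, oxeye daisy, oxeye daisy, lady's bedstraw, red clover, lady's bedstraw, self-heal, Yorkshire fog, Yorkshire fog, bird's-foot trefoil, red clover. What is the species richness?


Total individuals logged = 21
Distinct species (count of individuals): self-heal (3), tufted vetch (2), red clover (3), cocksfoot (1), bird's-foot trefoil (4), oxeye daisy (4), lady's bedstraw (2), Yorkshire fog (2)
Species richness = number of distinct species = 8

8


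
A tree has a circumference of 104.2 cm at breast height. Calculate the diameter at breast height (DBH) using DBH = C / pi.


DBH = C / pi = 104.2 / 3.141593 = 33.1679 ≈ 33.17 cm

33.17 cm


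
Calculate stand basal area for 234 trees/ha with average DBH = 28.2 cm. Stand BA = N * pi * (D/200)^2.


(D/200)^2 = (28.2/200)^2 = 0.141^2 = 0.019881
Individual BA = 3.141593 * 0.019881 = 0.0624580 m^2
Stand BA = 234 * 0.0624580 = 14.6152 ≈ 14.62 m^2/ha

14.62 m^2/ha


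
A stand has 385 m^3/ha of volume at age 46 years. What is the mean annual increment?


MAI = 385 / 46 = 8.3696 ≈ 8.37 m^3/ha/yr

8.37 m^3/ha/yr


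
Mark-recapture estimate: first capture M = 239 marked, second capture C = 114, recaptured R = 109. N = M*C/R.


N = M * C / R = 239 * 114 / 109 = 27246 / 109 = 249.96 ≈ 250

250 individuals


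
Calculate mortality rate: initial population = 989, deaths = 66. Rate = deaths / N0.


Mortality rate = 66 / 989 = 0.066734 ≈ 0.0667

0.0667


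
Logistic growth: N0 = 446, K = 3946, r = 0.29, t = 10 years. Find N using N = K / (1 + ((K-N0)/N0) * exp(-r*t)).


(K - N0)/N0 = (3946 - 446)/446 = 3500/446 = 7.84753
r*t = 0.29 * 10 = 2.9; exp(-2.9) = 0.0550232
7.84753 * 0.0550232 = 0.431796
1 + 0.431796 = 1.43180
N = 3946 / 1.43180 = 2755.97 ≈ 2756

2756


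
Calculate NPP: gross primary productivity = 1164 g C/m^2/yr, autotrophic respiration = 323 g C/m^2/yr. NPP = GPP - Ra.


NPP = GPP - Ra = 1164 - 323 = 841 g C/m^2/yr

841 g C/m^2/yr


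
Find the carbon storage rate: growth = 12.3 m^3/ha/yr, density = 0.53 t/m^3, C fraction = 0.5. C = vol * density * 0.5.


C = 12.3 * 0.53 * 0.5 = 3.2595 ≈ 3.26 t C/ha/yr

3.26 t C/ha/yr


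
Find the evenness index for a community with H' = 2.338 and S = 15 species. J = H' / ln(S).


ln(15) = 2.70805
J = H' / ln(S) = 2.338 / 2.70805 = 0.863352 ≈ 0.8634

0.8634


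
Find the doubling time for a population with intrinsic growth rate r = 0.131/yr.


td = ln(2) / 0.131 = 0.693147 / 0.131 = 5.29120 ≈ 5.3 years

5.3 years


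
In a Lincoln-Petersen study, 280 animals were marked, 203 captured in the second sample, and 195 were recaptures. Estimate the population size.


N = M * C / R = 280 * 203 / 195 = 56840 / 195 = 291.49 ≈ 291

291 individuals


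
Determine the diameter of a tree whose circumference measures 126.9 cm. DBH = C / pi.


DBH = C / pi = 126.9 / 3.141593 = 40.3935 ≈ 40.39 cm

40.39 cm


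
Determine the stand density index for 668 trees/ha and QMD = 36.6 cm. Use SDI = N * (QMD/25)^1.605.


QMD/25 = 36.6/25 = 1.464
(1.464)^1.605 = exp(1.605 * ln(1.464)) = exp(1.605 * 0.381172) = exp(0.611781) = 1.84371
SDI = 668 * 1.84371 = 1231.60 ≈ 1232

1232


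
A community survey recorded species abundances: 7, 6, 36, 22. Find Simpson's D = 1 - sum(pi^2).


Total N = 7 + 6 + 36 + 22 = 71
Per-species terms:
  p = 7/71 = 0.098592; p^2 = 0.098592^2 = 0.009720
  p = 6/71 = 0.084507; p^2 = 0.084507^2 = 0.007141
  p = 36/71 = 0.507042; p^2 = 0.507042^2 = 0.257092
  p = 22/71 = 0.309859; p^2 = 0.309859^2 = 0.096013
sum(p^2) = 0.009720 + 0.007141 + 0.257092 + 0.096013 = 0.369966
D = 1 - 0.369966 = 0.630034 ≈ 0.6300

0.6300


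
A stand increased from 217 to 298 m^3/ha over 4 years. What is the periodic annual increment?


PAI = (V2 - V1) / period = (298 - 217) / 4 = 81 / 4 = 20.25 m^3/ha/yr

20.25 m^3/ha/yr


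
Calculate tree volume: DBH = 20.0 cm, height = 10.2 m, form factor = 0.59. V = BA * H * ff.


(D/200)^2 = (20.0/200)^2 = 0.1^2 = 0.01
BA = 3.141593 * 0.01 = 0.0314159 m^2
V = 0.0314159 * 10.2 * 0.59 = 0.189061 ≈ 0.189 m^3

0.189 m^3


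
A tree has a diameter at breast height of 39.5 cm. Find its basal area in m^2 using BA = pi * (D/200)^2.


D/200 = 39.5/200 = 0.1975 m
(D/200)^2 = 0.1975^2 = 0.03900625
BA = 3.141593 * 0.03900625 = 0.122542 ≈ 0.1225 m^2

0.1225 m^2


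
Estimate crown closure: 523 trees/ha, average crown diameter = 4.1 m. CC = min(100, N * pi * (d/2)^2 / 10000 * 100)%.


(d/2)^2 = (4.1/2)^2 = 2.05^2 = 4.2025
Crown area = 3.141593 * 4.2025 = 13.2025 m^2
N * area / 10000 * 100 = 523 * 13.2025 / 10000 * 100 = 69.0491
CC = min(100, 69.0491) = 69.0491 ≈ 69.0%

69.0%


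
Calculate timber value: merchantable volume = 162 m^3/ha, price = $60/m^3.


Value = 162 * 60 = $9720/ha

$9720/ha


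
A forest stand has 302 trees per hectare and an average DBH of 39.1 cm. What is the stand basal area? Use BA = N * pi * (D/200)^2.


(D/200)^2 = (39.1/200)^2 = 0.1955^2 = 0.03822025
Individual BA = 3.141593 * 0.03822025 = 0.120072 m^2
Stand BA = 302 * 0.120072 = 36.2617 ≈ 36.26 m^2/ha

36.26 m^2/ha


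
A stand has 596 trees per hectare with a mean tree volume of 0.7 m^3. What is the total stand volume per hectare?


V_stand = 596 * 0.7 = 417.2 m^3/ha

417.2 m^3/ha


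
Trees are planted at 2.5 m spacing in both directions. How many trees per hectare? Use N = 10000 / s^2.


N = 10000 / 2.5^2 = 10000 / 6.25 = 1600.00 ≈ 1600 trees/ha

1600 trees/ha


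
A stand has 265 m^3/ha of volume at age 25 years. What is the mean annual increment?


MAI = 265 / 25 = 10.60 m^3/ha/yr

10.60 m^3/ha/yr


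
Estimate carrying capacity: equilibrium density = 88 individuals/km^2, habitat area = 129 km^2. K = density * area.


K = 88 * 129 = 11352 individuals

11352 individuals


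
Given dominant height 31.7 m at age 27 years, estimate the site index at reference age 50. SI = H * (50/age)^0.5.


50/27 = 1.85185
(1.85185)^0.5 = 1.36083
SI = 31.7 * 1.36083 = 43.1383 ≈ 43.1 m

43.1 m


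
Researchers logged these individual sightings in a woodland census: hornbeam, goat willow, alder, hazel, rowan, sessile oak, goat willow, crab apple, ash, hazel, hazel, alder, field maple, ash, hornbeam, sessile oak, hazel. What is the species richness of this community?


Total individuals logged = 17
Distinct species (count of individuals): hornbeam (2), goat willow (2), alder (2), hazel (4), rowan (1), sessile oak (2), crab apple (1), ash (2), field maple (1)
Species richness = number of distinct species = 9

9


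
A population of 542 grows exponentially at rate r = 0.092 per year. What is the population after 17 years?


r*t = 0.092 * 17 = 1.564
exp(1.564) = 4.77789
N = 542 * 4.77789 = 2589.62 ≈ 2590

2590


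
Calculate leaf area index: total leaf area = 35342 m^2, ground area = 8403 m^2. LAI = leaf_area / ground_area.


LAI = 35342 / 8403 = 4.2059 ≈ 4.21

4.21


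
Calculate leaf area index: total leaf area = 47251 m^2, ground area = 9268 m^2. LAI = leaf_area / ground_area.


LAI = 47251 / 9268 = 5.0983 ≈ 5.10

5.10


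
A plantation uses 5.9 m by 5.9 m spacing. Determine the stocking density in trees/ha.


N = 10000 / 5.9^2 = 10000 / 34.81 = 287.274 ≈ 287 trees/ha

287 trees/ha


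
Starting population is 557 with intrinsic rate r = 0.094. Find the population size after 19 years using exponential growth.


r*t = 0.094 * 19 = 1.786
exp(1.786) = 5.96554
N = 557 * 5.96554 = 3322.81 ≈ 3323

3323


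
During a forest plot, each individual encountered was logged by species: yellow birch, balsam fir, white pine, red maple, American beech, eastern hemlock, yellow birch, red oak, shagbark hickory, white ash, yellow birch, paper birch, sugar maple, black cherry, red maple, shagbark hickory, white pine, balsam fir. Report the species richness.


Total individuals logged = 18
Distinct species (count of individuals): yellow birch (3), balsam fir (2), white pine (2), red maple (2), American beech (1), eastern hemlock (1), red oak (1), shagbark hickory (2), white ash (1), paper birch (1), sugar maple (1), black cherry (1)
Species richness = number of distinct species = 12

12


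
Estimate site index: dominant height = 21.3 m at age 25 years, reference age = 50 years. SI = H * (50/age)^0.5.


50/25 = 2.00000
(2.00000)^0.5 = 1.41421
SI = 21.3 * 1.41421 = 30.1227 ≈ 30.1 m

30.1 m


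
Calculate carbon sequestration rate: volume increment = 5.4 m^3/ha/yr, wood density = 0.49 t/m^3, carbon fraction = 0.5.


C = 5.4 * 0.49 * 0.5 = 1.323 ≈ 1.32 t C/ha/yr

1.32 t C/ha/yr


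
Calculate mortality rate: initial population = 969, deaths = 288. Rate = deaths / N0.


Mortality rate = 288 / 969 = 0.297214 ≈ 0.2972

0.2972


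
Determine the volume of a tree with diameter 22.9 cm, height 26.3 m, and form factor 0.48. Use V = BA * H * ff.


(D/200)^2 = (22.9/200)^2 = 0.1145^2 = 0.01311025
BA = 3.141593 * 0.01311025 = 0.0411871 m^2
V = 0.0411871 * 26.3 * 0.48 = 0.519946 ≈ 0.520 m^3

0.520 m^3


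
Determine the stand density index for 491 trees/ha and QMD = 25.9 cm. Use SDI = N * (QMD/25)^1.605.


QMD/25 = 25.9/25 = 1.036
(1.036)^1.605 = exp(1.605 * ln(1.036)) = exp(1.605 * 0.0353671) = exp(0.0567642) = 1.05841
SDI = 491 * 1.05841 = 519.679 ≈ 520

520


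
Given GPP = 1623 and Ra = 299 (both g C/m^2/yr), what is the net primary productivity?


NPP = GPP - Ra = 1623 - 299 = 1324 g C/m^2/yr

1324 g C/m^2/yr


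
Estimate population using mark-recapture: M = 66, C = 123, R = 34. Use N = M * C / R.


N = M * C / R = 66 * 123 / 34 = 8118 / 34 = 238.76 ≈ 239

239 individuals


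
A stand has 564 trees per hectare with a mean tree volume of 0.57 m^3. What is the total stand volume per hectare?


V_stand = 564 * 0.57 = 321.48 ≈ 321.5 m^3/ha

321.5 m^3/ha


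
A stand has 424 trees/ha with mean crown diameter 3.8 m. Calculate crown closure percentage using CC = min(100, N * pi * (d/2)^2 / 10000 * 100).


(d/2)^2 = (3.8/2)^2 = 1.9^2 = 3.61
Crown area = 3.141593 * 3.61 = 11.3412 m^2
N * area / 10000 * 100 = 424 * 11.3412 / 10000 * 100 = 48.0867
CC = min(100, 48.0867) = 48.0867 ≈ 48.1%

48.1%


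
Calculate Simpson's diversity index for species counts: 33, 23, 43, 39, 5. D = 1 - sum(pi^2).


Total N = 33 + 23 + 43 + 39 + 5 = 143
Per-species terms:
  p = 33/143 = 0.230769; p^2 = 0.230769^2 = 0.053254
  p = 23/143 = 0.160839; p^2 = 0.160839^2 = 0.025869
  p = 43/143 = 0.300699; p^2 = 0.300699^2 = 0.090420
  p = 39/143 = 0.272727; p^2 = 0.272727^2 = 0.074380
  p = 5/143 = 0.034965; p^2 = 0.034965^2 = 0.001223
sum(p^2) = 0.053254 + 0.025869 + 0.090420 + 0.074380 + 0.001223 = 0.245146
D = 1 - 0.245146 = 0.754854 ≈ 0.7549

0.7549


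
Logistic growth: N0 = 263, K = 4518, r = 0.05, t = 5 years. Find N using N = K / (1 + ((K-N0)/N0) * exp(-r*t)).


(K - N0)/N0 = (4518 - 263)/263 = 4255/263 = 16.1787
r*t = 0.05 * 5 = 0.25; exp(-0.25) = 0.778801
16.1787 * 0.778801 = 12.6000
1 + 12.6000 = 13.6000
N = 4518 / 13.6000 = 332.206 ≈ 332

332


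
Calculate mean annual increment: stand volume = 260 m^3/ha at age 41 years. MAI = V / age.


MAI = 260 / 41 = 6.3415 ≈ 6.34 m^3/ha/yr

6.34 m^3/ha/yr


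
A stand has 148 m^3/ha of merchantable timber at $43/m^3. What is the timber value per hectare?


Value = 148 * 43 = $6364/ha

$6364/ha


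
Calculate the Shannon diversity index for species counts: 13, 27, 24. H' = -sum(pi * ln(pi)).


Total N = 13 + 27 + 24 = 64
Per-species terms:
  p = 13/64 = 0.203125; ln(p) = -1.593934; p*ln(p) = 0.203125 * (-1.593934) = -0.323768
  p = 27/64 = 0.421875; ln(p) = -0.863046; p*ln(p) = 0.421875 * (-0.863046) = -0.364098
  p = 24/64 = 0.375000; ln(p) = -0.980829; p*ln(p) = 0.375000 * (-0.980829) = -0.367811
sum(p*ln(p)) = (-0.323768) + (-0.364098) + (-0.367811) = -1.055677
H' = -(-1.055677) = 1.055677 ≈ 1.0557

1.0557


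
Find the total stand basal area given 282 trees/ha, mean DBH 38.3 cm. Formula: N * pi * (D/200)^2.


(D/200)^2 = (38.3/200)^2 = 0.1915^2 = 0.03667225
Individual BA = 3.141593 * 0.03667225 = 0.115209 m^2
Stand BA = 282 * 0.115209 = 32.4889 ≈ 32.49 m^2/ha

32.49 m^2/ha


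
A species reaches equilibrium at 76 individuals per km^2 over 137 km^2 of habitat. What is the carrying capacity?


K = 76 * 137 = 10412 individuals

10412 individuals


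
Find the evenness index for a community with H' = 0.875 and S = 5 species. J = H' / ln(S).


ln(5) = 1.60944
J = H' / ln(S) = 0.875 / 1.60944 = 0.543667 ≈ 0.5437

0.5437


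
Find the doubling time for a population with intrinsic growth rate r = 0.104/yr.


td = ln(2) / 0.104 = 0.693147 / 0.104 = 6.66488 ≈ 6.7 years

6.7 years


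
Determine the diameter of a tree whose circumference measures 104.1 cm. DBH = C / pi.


DBH = C / pi = 104.1 / 3.141593 = 33.1361 ≈ 33.14 cm

33.14 cm


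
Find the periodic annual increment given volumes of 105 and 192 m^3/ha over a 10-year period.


PAI = (V2 - V1) / period = (192 - 105) / 10 = 87 / 10 = 8.70 m^3/ha/yr

8.70 m^3/ha/yr


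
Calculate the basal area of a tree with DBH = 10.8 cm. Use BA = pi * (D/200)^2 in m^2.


D/200 = 10.8/200 = 0.054 m
(D/200)^2 = 0.054^2 = 0.002916
BA = 3.141593 * 0.002916 = 0.00916089 ≈ 0.0092 m^2

0.0092 m^2


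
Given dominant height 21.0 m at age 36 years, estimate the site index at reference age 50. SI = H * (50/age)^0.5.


50/36 = 1.38889
(1.38889)^0.5 = 1.17851
SI = 21.0 * 1.17851 = 24.7487 ≈ 24.7 m

24.7 m


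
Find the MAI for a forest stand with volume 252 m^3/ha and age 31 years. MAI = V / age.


MAI = 252 / 31 = 8.1290 ≈ 8.13 m^3/ha/yr

8.13 m^3/ha/yr


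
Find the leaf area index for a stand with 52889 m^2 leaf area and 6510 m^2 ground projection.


LAI = 52889 / 6510 = 8.1243 ≈ 8.12

8.12


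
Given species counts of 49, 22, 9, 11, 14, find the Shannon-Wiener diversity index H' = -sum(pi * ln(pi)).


Total N = 49 + 22 + 9 + 11 + 14 = 105
Per-species terms:
  p = 49/105 = 0.466667; ln(p) = -0.762139; p*ln(p) = 0.466667 * (-0.762139) = -0.355665
  p = 22/105 = 0.209524; ln(p) = -1.562917; p*ln(p) = 0.209524 * (-1.562917) = -0.327469
  p = 9/105 = 0.085714; ln(p) = -2.456739; p*ln(p) = 0.085714 * (-2.456739) = -0.210577
  p = 11/105 = 0.104762; ln(p) = -2.256064; p*ln(p) = 0.104762 * (-2.256064) = -0.236350
  p = 14/105 = 0.133333; ln(p) = -2.014906; p*ln(p) = 0.133333 * (-2.014906) = -0.268653
sum(p*ln(p)) = (-0.355665) + (-0.327469) + (-0.210577) + (-0.236350) + (-0.268653) = -1.398714
H' = -(-1.398714) = 1.398714 ≈ 1.3987

1.3987


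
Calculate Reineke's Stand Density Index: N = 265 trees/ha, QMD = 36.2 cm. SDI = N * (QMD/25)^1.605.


QMD/25 = 36.2/25 = 1.448
(1.448)^1.605 = exp(1.605 * ln(1.448)) = exp(1.605 * 0.370183) = exp(0.594144) = 1.81148
SDI = 265 * 1.81148 = 480.042 ≈ 480

480


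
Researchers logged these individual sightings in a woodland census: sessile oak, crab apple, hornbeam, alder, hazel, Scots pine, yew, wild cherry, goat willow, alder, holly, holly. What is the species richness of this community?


Total individuals logged = 12
Distinct species (count of individuals): sessile oak (1), crab apple (1), hornbeam (1), alder (2), hazel (1), Scots pine (1), yew (1), wild cherry (1), goat willow (1), holly (2)
Species richness = number of distinct species = 10

10


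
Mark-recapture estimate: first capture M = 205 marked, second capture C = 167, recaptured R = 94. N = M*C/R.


N = M * C / R = 205 * 167 / 94 = 34235 / 94 = 364.20 ≈ 364

364 individuals


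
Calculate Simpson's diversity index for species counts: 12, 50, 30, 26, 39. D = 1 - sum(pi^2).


Total N = 12 + 50 + 30 + 26 + 39 = 157
Per-species terms:
  p = 12/157 = 0.076433; p^2 = 0.076433^2 = 0.005842
  p = 50/157 = 0.318471; p^2 = 0.318471^2 = 0.101424
  p = 30/157 = 0.191083; p^2 = 0.191083^2 = 0.036513
  p = 26/157 = 0.165605; p^2 = 0.165605^2 = 0.027425
  p = 39/157 = 0.248408; p^2 = 0.248408^2 = 0.061707
sum(p^2) = 0.005842 + 0.101424 + 0.036513 + 0.027425 + 0.061707 = 0.232911
D = 1 - 0.232911 = 0.767089 ≈ 0.7671

0.7671


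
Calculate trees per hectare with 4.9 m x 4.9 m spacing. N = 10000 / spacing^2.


N = 10000 / 4.9^2 = 10000 / 24.01 = 416.493 ≈ 416 trees/ha

416 trees/ha


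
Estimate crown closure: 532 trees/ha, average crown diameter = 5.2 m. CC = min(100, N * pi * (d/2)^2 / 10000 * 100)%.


(d/2)^2 = (5.2/2)^2 = 2.6^2 = 6.76
Crown area = 3.141593 * 6.76 = 21.2372 m^2
N * area / 10000 * 100 = 532 * 21.2372 / 10000 * 100 = 112.982
CC = min(100, 112.982) = 100%

100%


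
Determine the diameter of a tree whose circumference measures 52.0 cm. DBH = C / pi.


DBH = C / pi = 52.0 / 3.141593 = 16.5521 ≈ 16.55 cm

16.55 cm


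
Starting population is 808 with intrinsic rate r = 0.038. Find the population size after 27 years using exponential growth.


r*t = 0.038 * 27 = 1.026
exp(1.026) = 2.78988
N = 808 * 2.78988 = 2254.22 ≈ 2254

2254


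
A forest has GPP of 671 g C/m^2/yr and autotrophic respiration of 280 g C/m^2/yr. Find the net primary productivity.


NPP = GPP - Ra = 671 - 280 = 391 g C/m^2/yr

391 g C/m^2/yr


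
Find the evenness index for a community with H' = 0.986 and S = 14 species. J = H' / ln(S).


ln(14) = 2.63906
J = H' / ln(S) = 0.986 / 2.63906 = 0.373618 ≈ 0.3736

0.3736


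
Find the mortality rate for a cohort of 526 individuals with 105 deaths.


Mortality rate = 105 / 526 = 0.199620 ≈ 0.1996

0.1996


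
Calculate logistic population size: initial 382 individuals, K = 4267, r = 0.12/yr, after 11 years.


(K - N0)/N0 = (4267 - 382)/382 = 3885/382 = 10.1702
r*t = 0.12 * 11 = 1.32; exp(-1.32) = 0.267135
10.1702 * 0.267135 = 2.71682
1 + 2.71682 = 3.71682
N = 4267 / 3.71682 = 1148.02 ≈ 1148

1148


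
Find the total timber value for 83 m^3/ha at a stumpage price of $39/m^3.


Value = 83 * 39 = $3237/ha

$3237/ha


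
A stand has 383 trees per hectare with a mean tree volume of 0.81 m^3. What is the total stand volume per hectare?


V_stand = 383 * 0.81 = 310.23 ≈ 310.2 m^3/ha

310.2 m^3/ha


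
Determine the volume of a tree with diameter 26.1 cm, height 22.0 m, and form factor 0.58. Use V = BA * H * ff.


(D/200)^2 = (26.1/200)^2 = 0.1305^2 = 0.01703025
BA = 3.141593 * 0.01703025 = 0.0535021 m^2
V = 0.0535021 * 22.0 * 0.58 = 0.682687 ≈ 0.683 m^3

0.683 m^3


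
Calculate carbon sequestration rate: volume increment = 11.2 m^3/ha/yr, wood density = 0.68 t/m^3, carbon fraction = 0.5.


C = 11.2 * 0.68 * 0.5 = 3.808 ≈ 3.81 t C/ha/yr

3.81 t C/ha/yr


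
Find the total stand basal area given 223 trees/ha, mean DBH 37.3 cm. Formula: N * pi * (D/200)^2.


(D/200)^2 = (37.3/200)^2 = 0.1865^2 = 0.03478225
Individual BA = 3.141593 * 0.03478225 = 0.109272 m^2
Stand BA = 223 * 0.109272 = 24.3677 ≈ 24.37 m^2/ha

24.37 m^2/ha


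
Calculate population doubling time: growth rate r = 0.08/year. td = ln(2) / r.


td = ln(2) / 0.08 = 0.693147 / 0.08 = 8.66434 ≈ 8.7 years

8.7 years


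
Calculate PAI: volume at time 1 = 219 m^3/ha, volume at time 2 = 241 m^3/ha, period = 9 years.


PAI = (V2 - V1) / period = (241 - 219) / 9 = 22 / 9 = 2.4444 ≈ 2.44 m^3/ha/yr

2.44 m^3/ha/yr


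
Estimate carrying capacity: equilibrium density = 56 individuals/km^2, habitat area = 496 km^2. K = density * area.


K = 56 * 496 = 27776 individuals

27776 individuals


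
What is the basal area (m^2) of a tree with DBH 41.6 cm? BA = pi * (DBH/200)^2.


D/200 = 41.6/200 = 0.208 m
(D/200)^2 = 0.208^2 = 0.043264
BA = 3.141593 * 0.043264 = 0.135918 ≈ 0.1359 m^2

0.1359 m^2
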